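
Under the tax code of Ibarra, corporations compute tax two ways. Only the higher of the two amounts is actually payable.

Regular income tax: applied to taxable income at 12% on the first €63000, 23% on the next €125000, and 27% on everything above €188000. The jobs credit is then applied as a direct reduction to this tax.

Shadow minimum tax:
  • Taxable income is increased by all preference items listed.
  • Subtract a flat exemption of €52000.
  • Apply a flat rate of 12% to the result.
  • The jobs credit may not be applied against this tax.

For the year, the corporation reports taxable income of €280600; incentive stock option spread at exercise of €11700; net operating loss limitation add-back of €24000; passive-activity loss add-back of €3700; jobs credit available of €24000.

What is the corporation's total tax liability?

Regular income tax:
  €63000 × 12% = €7560
  €125000 × 23% = €28750
  €92600 × 27% = €25002
  → €61312
  Less jobs credit €24000 → €37312

Shadow minimum tax:
  Adjusted income: €280600 + €11700 + €24000 + €3700 = €320000
  Less exemption €52000 → base €268000
  €268000 × 12% = €32160

€37312 > €32160, so the regular income tax governs.

€37312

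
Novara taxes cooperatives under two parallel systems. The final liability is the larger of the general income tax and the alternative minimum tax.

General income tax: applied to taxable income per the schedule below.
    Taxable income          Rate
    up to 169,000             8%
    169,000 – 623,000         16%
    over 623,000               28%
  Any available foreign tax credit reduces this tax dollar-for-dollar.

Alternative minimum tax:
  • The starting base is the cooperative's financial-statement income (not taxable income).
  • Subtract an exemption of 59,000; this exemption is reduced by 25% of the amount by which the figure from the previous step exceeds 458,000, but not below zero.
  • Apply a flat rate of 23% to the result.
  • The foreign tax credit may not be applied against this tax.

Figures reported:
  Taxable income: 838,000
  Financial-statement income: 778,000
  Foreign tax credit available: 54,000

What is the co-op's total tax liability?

Alternative minimum tax:
  Base (financial-statement income): 778,000
  Exemption: 25% × (778,000 − 458,000) = 80,000 ≥ 59,000, so the exemption is fully phased out
  Base: 778,000 − 0 = 778,000
  778,000 × 23% = 178,940

General income tax:
  169,000 × 8% = 13,520
  454,000 × 16% = 72,640
  215,000 × 28% = 60,200
  → 146,360
  Less foreign tax credit 54,000 → 92,360

178,940 > 92,360, so the alternative minimum tax is the binding amount.

178,940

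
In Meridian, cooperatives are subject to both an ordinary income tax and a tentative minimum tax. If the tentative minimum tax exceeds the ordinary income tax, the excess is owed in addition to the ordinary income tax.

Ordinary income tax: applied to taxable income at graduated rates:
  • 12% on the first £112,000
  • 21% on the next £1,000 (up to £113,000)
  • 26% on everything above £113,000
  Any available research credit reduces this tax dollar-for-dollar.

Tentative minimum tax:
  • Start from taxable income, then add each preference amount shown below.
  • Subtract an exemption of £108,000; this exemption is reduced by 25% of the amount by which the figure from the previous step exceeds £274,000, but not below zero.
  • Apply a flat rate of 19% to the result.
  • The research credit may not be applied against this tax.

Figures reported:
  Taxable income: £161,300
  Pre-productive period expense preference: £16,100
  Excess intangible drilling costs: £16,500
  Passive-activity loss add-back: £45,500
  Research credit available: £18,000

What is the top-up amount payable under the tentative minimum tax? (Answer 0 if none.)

£16,758

Tentative minimum tax:
  Adjusted income: £161,300 + £16,100 + £16,500 + £45,500 = £239,400
  Exemption: £239,400 ≤ £274,000, so full £108,000 applies
  Base: £239,400 − £108,000 = £131,400
  £131,400 × 19% = £24,966

Ordinary income tax:
  £112,000 × 12% = £13,440
  £1,000 × 21% = £210
  £48,300 × 26% = £12,558
  → £26,208
  Less research credit £18,000 → £8,208

Excess of tentative minimum tax over ordinary income tax: £24,966 − £8,208 = £16,758.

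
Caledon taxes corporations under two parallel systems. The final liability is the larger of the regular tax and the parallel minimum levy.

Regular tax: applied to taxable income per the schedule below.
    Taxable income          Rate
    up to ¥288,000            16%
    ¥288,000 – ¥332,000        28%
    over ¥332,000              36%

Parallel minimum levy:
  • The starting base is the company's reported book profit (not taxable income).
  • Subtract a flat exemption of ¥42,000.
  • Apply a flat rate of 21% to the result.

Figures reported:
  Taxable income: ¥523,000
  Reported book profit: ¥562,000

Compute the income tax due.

Regular tax:
  ¥288,000 × 16% = ¥46,080
  ¥44,000 × 28% = ¥12,320
  ¥191,000 × 36% = ¥68,760
  → ¥127,160

Parallel minimum levy:
  Base (reported book profit): ¥562,000
  Less exemption ¥42,000 → base ¥520,000
  ¥520,000 × 21% = ¥109,200

¥127,160 > ¥109,200, so the regular tax governs.

¥127,160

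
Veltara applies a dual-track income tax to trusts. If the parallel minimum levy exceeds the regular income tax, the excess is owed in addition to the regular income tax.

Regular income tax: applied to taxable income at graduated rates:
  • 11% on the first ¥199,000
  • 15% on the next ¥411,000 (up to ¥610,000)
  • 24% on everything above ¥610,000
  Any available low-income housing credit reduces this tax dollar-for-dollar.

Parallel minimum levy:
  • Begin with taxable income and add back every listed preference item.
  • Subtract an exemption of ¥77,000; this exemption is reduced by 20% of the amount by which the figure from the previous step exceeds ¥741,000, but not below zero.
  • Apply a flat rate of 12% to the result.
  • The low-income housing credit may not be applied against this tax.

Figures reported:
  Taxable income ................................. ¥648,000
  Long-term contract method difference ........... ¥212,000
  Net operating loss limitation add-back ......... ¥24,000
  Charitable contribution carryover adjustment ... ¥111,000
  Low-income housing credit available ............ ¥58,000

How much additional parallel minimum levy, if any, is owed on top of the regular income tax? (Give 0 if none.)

¥81,596

Parallel minimum levy:
  Adjusted income: ¥648,000 + ¥212,000 + ¥24,000 + ¥111,000 = ¥995,000
  Exemption: ¥77,000 − 20% × (¥995,000 − ¥741,000) = ¥77,000 − ¥50,800 = ¥26,200
  Base: ¥995,000 − ¥26,200 = ¥968,800
  ¥968,800 × 12% = ¥116,256

Regular income tax:
  ¥199,000 × 11% = ¥21,890
  ¥411,000 × 15% = ¥61,650
  ¥38,000 × 24% = ¥9,120
  → ¥92,660
  Less low-income housing credit ¥58,000 → ¥34,660

Excess of parallel minimum levy over regular income tax: ¥116,256 − ¥34,660 = ¥81,596.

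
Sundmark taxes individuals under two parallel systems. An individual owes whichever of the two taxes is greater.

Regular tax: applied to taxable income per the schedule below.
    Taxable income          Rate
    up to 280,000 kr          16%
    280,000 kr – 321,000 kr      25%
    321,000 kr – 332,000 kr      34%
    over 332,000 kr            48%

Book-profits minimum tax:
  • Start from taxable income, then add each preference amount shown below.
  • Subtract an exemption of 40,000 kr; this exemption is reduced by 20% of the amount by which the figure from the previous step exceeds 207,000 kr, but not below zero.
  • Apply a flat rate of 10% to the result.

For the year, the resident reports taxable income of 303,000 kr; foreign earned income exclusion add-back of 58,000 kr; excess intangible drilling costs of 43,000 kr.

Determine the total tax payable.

50,550 kr

Regular tax:
  280,000 kr × 16% = 44,800 kr
  23,000 kr × 25% = 5,750 kr
  → 50,550 kr

Book-profits minimum tax:
  Adjusted income: 303,000 kr + 58,000 kr + 43,000 kr = 404,000 kr
  Exemption: 40,000 kr − 20% × (404,000 kr − 207,000 kr) = 40,000 kr − 39,400 kr = 600 kr
  Base: 404,000 kr − 600 kr = 403,400 kr
  403,400 kr × 10% = 40,340 kr

50,550 kr > 40,340 kr, so the regular tax governs.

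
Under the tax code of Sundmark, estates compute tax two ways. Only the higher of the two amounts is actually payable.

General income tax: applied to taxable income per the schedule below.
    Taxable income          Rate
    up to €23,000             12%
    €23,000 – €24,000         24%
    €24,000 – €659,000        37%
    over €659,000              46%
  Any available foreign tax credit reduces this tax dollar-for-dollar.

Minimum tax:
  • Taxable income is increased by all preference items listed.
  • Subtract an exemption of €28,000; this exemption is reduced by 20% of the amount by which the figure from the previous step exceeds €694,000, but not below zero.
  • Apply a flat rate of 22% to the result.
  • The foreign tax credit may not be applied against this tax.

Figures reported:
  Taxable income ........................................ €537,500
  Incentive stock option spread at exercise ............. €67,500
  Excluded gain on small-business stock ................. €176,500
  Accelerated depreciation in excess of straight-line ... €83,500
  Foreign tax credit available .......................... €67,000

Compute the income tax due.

Minimum tax:
  Adjusted income: €537,500 + €67,500 + €176,500 + €83,500 = €865,000
  Exemption: 20% × (€865,000 − €694,000) = €34,200 ≥ €28,000, so the exemption is fully phased out
  Base: €865,000 − €0 = €865,000
  €865,000 × 22% = €190,300

General income tax:
  €23,000 × 12% = €2,760
  €1,000 × 24% = €240
  €513,500 × 37% = €189,995
  → €192,995
  Less foreign tax credit €67,000 → €125,995

€190,300 > €125,995, so the minimum tax is the binding amount.

€190,300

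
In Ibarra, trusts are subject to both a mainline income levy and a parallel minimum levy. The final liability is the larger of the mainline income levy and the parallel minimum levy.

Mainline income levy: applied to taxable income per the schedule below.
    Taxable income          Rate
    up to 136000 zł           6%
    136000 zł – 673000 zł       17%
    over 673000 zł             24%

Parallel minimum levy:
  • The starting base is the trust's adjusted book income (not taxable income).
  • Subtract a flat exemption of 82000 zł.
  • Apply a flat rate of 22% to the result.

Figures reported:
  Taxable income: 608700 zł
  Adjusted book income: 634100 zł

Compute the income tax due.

Mainline income levy:
  136000 zł × 6% = 8160 zł
  472700 zł × 17% = 80359 zł
  → 88519 zł

Parallel minimum levy:
  Base (adjusted book income): 634100 zł
  Less exemption 82000 zł → base 552100 zł
  552100 zł × 22% = 121462 zł

121462 zł > 88519 zł, so the parallel minimum levy is the binding amount.

121462 zł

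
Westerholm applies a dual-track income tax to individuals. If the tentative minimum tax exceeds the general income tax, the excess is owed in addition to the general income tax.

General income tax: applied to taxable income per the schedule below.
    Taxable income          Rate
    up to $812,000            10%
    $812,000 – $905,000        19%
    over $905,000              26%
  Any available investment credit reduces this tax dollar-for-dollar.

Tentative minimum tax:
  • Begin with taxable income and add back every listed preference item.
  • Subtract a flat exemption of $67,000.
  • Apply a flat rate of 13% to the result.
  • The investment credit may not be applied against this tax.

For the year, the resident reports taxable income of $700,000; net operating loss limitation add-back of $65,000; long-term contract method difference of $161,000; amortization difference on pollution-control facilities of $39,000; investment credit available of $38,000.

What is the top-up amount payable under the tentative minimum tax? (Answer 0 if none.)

General income tax:
  $700,000 × 10% = $70,000
  Less investment credit $38,000 → $32,000

Tentative minimum tax:
  Adjusted income: $700,000 + $65,000 + $161,000 + $39,000 = $965,000
  Less exemption $67,000 → base $898,000
  $898,000 × 13% = $116,740

Excess of tentative minimum tax over general income tax: $116,740 − $32,000 = $84,740.

$84,740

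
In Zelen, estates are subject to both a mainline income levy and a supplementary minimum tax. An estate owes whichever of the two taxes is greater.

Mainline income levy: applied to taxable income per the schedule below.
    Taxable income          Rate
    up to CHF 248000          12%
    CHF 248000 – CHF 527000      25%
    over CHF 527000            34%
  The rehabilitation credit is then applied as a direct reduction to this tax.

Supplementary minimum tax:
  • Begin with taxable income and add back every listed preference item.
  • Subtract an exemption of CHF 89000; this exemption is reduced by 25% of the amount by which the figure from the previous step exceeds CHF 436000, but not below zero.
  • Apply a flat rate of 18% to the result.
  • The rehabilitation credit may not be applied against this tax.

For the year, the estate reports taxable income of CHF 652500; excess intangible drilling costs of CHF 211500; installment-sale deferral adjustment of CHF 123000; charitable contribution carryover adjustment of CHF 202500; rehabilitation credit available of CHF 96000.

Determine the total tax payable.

CHF 214110

Mainline income levy:
  CHF 248000 × 12% = CHF 29760
  CHF 279000 × 25% = CHF 69750
  CHF 125500 × 34% = CHF 42670
  → CHF 142180
  Less rehabilitation credit CHF 96000 → CHF 46180

Supplementary minimum tax:
  Adjusted income: CHF 652500 + CHF 211500 + CHF 123000 + CHF 202500 = CHF 1189500
  Exemption: 25% × (CHF 1189500 − CHF 436000) = CHF 188375 ≥ CHF 89000, so the exemption is fully phased out
  Base: CHF 1189500 − CHF 0 = CHF 1189500
  CHF 1189500 × 18% = CHF 214110

CHF 214110 > CHF 46180, so the supplementary minimum tax is the binding amount.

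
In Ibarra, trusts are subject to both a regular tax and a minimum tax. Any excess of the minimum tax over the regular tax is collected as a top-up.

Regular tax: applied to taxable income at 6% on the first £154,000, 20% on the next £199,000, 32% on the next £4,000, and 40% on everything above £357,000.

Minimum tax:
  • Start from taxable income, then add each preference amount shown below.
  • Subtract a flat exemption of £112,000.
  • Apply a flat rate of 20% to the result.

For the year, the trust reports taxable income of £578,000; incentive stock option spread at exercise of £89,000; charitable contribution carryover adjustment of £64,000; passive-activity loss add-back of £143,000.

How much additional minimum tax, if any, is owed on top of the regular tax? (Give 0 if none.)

Minimum tax:
  Adjusted income: £578,000 + £89,000 + £64,000 + £143,000 = £874,000
  Less exemption £112,000 → base £762,000
  £762,000 × 20% = £152,400

Regular tax:
  £154,000 × 6% = £9,240
  £199,000 × 20% = £39,800
  £4,000 × 32% = £1,280
  £221,000 × 40% = £88,400
  → £138,720

Excess of minimum tax over regular tax: £152,400 − £138,720 = £13,680.

£13,680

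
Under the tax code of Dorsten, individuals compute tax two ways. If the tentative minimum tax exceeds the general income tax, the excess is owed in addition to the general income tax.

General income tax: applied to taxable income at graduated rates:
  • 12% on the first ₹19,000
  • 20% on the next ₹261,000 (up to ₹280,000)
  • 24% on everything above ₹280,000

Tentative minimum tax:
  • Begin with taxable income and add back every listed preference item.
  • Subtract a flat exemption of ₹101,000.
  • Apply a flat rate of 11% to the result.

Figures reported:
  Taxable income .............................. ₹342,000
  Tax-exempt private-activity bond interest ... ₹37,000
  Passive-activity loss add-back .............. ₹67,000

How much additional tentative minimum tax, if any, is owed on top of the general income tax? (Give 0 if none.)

Tentative minimum tax:
  Adjusted income: ₹342,000 + ₹37,000 + ₹67,000 = ₹446,000
  Less exemption ₹101,000 → base ₹345,000
  ₹345,000 × 11% = ₹37,950

General income tax:
  ₹19,000 × 12% = ₹2,280
  ₹261,000 × 20% = ₹52,200
  ₹62,000 × 24% = ₹14,880
  → ₹69,360

₹37,950 ≤ ₹69,360, so no add-on is due.

₹0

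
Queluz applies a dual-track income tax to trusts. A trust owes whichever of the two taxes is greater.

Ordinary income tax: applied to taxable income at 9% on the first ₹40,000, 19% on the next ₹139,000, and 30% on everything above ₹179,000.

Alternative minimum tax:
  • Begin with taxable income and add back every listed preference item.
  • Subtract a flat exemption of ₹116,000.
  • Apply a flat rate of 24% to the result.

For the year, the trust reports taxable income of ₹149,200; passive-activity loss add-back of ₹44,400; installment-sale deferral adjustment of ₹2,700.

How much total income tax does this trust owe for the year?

₹24,348

Ordinary income tax:
  ₹40,000 × 9% = ₹3,600
  ₹109,200 × 19% = ₹20,748
  → ₹24,348

Alternative minimum tax:
  Adjusted income: ₹149,200 + ₹44,400 + ₹2,700 = ₹196,300
  Less exemption ₹116,000 → base ₹80,300
  ₹80,300 × 24% = ₹19,272

₹24,348 > ₹19,272, so the ordinary income tax governs.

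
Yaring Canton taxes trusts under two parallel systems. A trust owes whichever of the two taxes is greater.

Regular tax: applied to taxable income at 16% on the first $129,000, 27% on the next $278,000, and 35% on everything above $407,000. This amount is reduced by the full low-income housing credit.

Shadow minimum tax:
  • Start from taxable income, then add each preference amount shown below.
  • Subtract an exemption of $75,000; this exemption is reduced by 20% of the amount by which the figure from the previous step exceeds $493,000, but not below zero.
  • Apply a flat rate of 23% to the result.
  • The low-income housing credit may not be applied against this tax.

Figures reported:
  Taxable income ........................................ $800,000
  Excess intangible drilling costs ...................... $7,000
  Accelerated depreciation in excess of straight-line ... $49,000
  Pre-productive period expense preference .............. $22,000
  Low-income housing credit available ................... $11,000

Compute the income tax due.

Regular tax:
  $129,000 × 16% = $20,640
  $278,000 × 27% = $75,060
  $393,000 × 35% = $137,550
  → $233,250
  Less low-income housing credit $11,000 → $222,250

Shadow minimum tax:
  Adjusted income: $800,000 + $7,000 + $49,000 + $22,000 = $878,000
  Exemption: 20% × ($878,000 − $493,000) = $77,000 ≥ $75,000, so the exemption is fully phased out
  Base: $878,000 − $0 = $878,000
  $878,000 × 23% = $201,940

$222,250 > $201,940, so the regular tax governs.

$222,250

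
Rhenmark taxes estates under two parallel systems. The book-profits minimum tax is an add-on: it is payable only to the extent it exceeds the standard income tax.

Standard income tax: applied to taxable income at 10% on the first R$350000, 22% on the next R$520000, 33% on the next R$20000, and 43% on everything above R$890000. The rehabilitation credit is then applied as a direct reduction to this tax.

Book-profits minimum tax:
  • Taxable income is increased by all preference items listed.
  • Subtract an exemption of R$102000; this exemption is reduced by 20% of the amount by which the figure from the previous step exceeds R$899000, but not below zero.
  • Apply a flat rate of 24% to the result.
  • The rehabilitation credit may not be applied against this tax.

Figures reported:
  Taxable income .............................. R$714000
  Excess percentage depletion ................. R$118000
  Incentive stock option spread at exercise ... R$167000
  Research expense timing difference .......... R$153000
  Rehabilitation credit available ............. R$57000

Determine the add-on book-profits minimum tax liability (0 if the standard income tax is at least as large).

R$206064

Book-profits minimum tax:
  Adjusted income: R$714000 + R$118000 + R$167000 + R$153000 = R$1152000
  Exemption: R$102000 − 20% × (R$1152000 − R$899000) = R$102000 − R$50600 = R$51400
  Base: R$1152000 − R$51400 = R$1100600
  R$1100600 × 24% = R$264144

Standard income tax:
  R$350000 × 10% = R$35000
  R$364000 × 22% = R$80080
  → R$115080
  Less rehabilitation credit R$57000 → R$58080

Excess of book-profits minimum tax over standard income tax: R$264144 − R$58080 = R$206064.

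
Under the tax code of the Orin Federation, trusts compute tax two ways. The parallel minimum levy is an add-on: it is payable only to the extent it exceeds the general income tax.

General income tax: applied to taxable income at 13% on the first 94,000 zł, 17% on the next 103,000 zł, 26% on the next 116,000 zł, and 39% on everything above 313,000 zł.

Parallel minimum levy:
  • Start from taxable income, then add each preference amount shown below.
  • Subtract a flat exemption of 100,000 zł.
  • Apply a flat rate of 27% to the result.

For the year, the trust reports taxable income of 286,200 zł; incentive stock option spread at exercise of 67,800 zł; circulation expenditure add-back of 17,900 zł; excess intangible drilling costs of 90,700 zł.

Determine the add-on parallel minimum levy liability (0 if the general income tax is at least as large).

44,980 zł

Parallel minimum levy:
  Adjusted income: 286,200 zł + 67,800 zł + 17,900 zł + 90,700 zł = 462,600 zł
  Less exemption 100,000 zł → base 362,600 zł
  362,600 zł × 27% = 97,902 zł

General income tax:
  94,000 zł × 13% = 12,220 zł
  103,000 zł × 17% = 17,510 zł
  89,200 zł × 26% = 23,192 zł
  → 52,922 zł

Excess of parallel minimum levy over general income tax: 97,902 zł − 52,922 zł = 44,980 zł.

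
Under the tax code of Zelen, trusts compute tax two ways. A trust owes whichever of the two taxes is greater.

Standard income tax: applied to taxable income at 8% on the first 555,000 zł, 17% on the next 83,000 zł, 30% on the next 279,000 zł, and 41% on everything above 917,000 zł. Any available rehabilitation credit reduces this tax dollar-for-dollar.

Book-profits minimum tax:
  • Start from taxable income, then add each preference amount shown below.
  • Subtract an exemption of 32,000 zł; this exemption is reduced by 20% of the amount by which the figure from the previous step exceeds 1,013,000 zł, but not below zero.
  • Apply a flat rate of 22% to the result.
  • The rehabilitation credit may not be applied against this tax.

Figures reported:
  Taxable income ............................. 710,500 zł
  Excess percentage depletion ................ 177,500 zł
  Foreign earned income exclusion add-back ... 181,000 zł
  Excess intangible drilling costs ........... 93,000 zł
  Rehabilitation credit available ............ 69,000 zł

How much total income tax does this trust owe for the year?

Book-profits minimum tax:
  Adjusted income: 710,500 zł + 177,500 zł + 181,000 zł + 93,000 zł = 1,162,000 zł
  Exemption: 32,000 zł − 20% × (1,162,000 zł − 1,013,000 zł) = 32,000 zł − 29,800 zł = 2,200 zł
  Base: 1,162,000 zł − 2,200 zł = 1,159,800 zł
  1,159,800 zł × 22% = 255,156 zł

Standard income tax:
  555,000 zł × 8% = 44,400 zł
  83,000 zł × 17% = 14,110 zł
  72,500 zł × 30% = 21,750 zł
  → 80,260 zł
  Less rehabilitation credit 69,000 zł → 11,260 zł

255,156 zł > 11,260 zł, so the book-profits minimum tax is the binding amount.

255,156 zł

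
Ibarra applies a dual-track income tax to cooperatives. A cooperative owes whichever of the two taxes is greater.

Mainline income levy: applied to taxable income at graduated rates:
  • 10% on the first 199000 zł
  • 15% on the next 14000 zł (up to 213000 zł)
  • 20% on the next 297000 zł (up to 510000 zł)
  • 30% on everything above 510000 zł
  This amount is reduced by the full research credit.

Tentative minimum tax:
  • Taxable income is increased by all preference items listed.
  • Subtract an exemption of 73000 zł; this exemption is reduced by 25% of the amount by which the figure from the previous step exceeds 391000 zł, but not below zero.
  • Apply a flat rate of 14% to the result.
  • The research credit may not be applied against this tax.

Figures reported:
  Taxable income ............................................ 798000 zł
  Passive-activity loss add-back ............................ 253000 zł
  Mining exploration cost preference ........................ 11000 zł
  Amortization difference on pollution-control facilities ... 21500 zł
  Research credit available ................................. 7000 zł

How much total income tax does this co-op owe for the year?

Mainline income levy:
  199000 zł × 10% = 19900 zł
  14000 zł × 15% = 2100 zł
  297000 zł × 20% = 59400 zł
  288000 zł × 30% = 86400 zł
  → 167800 zł
  Less research credit 7000 zł → 160800 zł

Tentative minimum tax:
  Adjusted income: 798000 zł + 253000 zł + 11000 zł + 21500 zł = 1083500 zł
  Exemption: 25% × (1083500 zł − 391000 zł) = 173125 zł ≥ 73000 zł, so the exemption is fully phased out
  Base: 1083500 zł − 0 zł = 1083500 zł
  1083500 zł × 14% = 151690 zł

160800 zł > 151690 zł, so the mainline income levy governs.

160800 zł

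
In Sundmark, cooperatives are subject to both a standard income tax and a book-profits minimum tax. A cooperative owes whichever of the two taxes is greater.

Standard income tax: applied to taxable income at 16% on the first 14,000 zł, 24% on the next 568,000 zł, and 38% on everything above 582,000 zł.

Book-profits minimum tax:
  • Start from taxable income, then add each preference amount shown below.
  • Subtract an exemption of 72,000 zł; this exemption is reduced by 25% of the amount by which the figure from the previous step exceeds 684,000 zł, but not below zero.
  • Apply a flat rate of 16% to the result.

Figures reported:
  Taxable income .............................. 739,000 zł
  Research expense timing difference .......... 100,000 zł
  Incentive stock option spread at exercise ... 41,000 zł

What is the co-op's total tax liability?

198,220 zł

Book-profits minimum tax:
  Adjusted income: 739,000 zł + 100,000 zł + 41,000 zł = 880,000 zł
  Exemption: 72,000 zł − 25% × (880,000 zł − 684,000 zł) = 72,000 zł − 49,000 zł = 23,000 zł
  Base: 880,000 zł − 23,000 zł = 857,000 zł
  857,000 zł × 16% = 137,120 zł

Standard income tax:
  14,000 zł × 16% = 2,240 zł
  568,000 zł × 24% = 136,320 zł
  157,000 zł × 38% = 59,660 zł
  → 198,220 zł

198,220 zł > 137,120 zł, so the standard income tax governs.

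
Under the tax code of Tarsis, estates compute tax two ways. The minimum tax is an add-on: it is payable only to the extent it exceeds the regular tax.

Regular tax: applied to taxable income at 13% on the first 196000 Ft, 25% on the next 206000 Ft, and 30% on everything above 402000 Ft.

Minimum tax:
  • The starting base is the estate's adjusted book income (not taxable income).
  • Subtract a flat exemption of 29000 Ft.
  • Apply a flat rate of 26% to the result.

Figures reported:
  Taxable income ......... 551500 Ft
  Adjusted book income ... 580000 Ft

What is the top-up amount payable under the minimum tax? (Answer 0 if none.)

21430 Ft

Regular tax:
  196000 Ft × 13% = 25480 Ft
  206000 Ft × 25% = 51500 Ft
  149500 Ft × 30% = 44850 Ft
  → 121830 Ft

Minimum tax:
  Base (adjusted book income): 580000 Ft
  Less exemption 29000 Ft → base 551000 Ft
  551000 Ft × 26% = 143260 Ft

Excess of minimum tax over regular tax: 143260 Ft − 121830 Ft = 21430 Ft.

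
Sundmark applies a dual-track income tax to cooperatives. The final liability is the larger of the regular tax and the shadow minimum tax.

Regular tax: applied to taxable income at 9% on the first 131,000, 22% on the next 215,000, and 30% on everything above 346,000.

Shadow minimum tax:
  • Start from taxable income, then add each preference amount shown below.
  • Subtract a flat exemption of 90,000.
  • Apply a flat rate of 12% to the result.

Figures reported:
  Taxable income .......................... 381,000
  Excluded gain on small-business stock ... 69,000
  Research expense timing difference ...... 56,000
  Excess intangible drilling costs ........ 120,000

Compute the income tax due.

69,590

Regular tax:
  131,000 × 9% = 11,790
  215,000 × 22% = 47,300
  35,000 × 30% = 10,500
  → 69,590

Shadow minimum tax:
  Adjusted income: 381,000 + 69,000 + 56,000 + 120,000 = 626,000
  Less exemption 90,000 → base 536,000
  536,000 × 12% = 64,320

69,590 > 64,320, so the regular tax governs.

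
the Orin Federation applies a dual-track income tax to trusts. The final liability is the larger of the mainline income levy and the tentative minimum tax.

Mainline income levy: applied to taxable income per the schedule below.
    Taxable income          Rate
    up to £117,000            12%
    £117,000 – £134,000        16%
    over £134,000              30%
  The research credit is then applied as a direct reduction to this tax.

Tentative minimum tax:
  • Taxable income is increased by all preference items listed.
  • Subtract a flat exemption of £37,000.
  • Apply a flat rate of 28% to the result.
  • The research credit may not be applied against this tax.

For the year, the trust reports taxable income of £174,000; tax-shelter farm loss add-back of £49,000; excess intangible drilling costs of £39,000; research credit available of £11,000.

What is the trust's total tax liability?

£63,000

Tentative minimum tax:
  Adjusted income: £174,000 + £49,000 + £39,000 = £262,000
  Less exemption £37,000 → base £225,000
  £225,000 × 28% = £63,000

Mainline income levy:
  £117,000 × 12% = £14,040
  £17,000 × 16% = £2,720
  £40,000 × 30% = £12,000
  → £28,760
  Less research credit £11,000 → £17,760

£63,000 > £17,760, so the tentative minimum tax is the binding amount.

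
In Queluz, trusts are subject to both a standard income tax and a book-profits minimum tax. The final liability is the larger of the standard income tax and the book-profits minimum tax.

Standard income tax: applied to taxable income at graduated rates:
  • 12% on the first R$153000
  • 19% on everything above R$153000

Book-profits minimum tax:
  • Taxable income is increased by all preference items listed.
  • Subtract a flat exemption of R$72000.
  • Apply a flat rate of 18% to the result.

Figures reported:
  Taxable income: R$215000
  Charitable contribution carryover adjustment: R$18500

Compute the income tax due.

R$30140

Standard income tax:
  R$153000 × 12% = R$18360
  R$62000 × 19% = R$11780
  → R$30140

Book-profits minimum tax:
  Adjusted income: R$215000 + R$18500 = R$233500
  Less exemption R$72000 → base R$161500
  R$161500 × 18% = R$29070

R$30140 > R$29070, so the standard income tax governs.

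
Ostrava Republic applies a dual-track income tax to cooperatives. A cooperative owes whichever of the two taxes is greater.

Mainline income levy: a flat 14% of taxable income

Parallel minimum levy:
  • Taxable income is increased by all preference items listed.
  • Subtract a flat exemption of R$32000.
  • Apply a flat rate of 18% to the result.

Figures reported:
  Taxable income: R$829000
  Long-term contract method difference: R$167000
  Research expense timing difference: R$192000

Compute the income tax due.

Mainline income levy:
  R$829000 × 14% = R$116060

Parallel minimum levy:
  Adjusted income: R$829000 + R$167000 + R$192000 = R$1188000
  Less exemption R$32000 → base R$1156000
  R$1156000 × 18% = R$208080

R$208080 > R$116060, so the parallel minimum levy is the binding amount.

R$208080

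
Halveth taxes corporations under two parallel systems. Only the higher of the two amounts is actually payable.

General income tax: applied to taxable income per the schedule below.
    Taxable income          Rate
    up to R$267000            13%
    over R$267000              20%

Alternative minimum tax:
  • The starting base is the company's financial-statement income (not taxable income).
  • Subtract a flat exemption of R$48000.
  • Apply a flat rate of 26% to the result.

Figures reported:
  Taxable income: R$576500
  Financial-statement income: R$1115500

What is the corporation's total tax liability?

General income tax:
  R$267000 × 13% = R$34710
  R$309500 × 20% = R$61900
  → R$96610

Alternative minimum tax:
  Base (financial-statement income): R$1115500
  Less exemption R$48000 → base R$1067500
  R$1067500 × 26% = R$277550

R$277550 > R$96610, so the alternative minimum tax is the binding amount.

R$277550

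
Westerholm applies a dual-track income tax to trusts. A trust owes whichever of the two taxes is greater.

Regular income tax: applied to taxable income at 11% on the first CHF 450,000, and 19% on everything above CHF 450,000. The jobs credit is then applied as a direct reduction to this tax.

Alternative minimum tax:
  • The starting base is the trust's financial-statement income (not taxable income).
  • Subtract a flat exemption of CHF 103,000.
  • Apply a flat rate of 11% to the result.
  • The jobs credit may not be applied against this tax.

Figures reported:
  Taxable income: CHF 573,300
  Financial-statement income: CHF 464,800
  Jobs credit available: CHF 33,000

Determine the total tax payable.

Regular income tax:
  CHF 450,000 × 11% = CHF 49,500
  CHF 123,300 × 19% = CHF 23,427
  → CHF 72,927
  Less jobs credit CHF 33,000 → CHF 39,927

Alternative minimum tax:
  Base (financial-statement income): CHF 464,800
  Less exemption CHF 103,000 → base CHF 361,800
  CHF 361,800 × 11% = CHF 39,798

CHF 39,927 > CHF 39,798, so the regular income tax governs.

CHF 39,927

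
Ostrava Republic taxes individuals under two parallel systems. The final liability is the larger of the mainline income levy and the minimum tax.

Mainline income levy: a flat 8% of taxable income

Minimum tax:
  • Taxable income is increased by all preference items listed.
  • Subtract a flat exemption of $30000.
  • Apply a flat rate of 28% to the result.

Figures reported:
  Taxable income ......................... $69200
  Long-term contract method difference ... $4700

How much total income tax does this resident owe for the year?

Minimum tax:
  Adjusted income: $69200 + $4700 = $73900
  Less exemption $30000 → base $43900
  $43900 × 28% = $12292

Mainline income levy:
  $69200 × 8% = $5536

$12292 > $5536, so the minimum tax is the binding amount.

$12292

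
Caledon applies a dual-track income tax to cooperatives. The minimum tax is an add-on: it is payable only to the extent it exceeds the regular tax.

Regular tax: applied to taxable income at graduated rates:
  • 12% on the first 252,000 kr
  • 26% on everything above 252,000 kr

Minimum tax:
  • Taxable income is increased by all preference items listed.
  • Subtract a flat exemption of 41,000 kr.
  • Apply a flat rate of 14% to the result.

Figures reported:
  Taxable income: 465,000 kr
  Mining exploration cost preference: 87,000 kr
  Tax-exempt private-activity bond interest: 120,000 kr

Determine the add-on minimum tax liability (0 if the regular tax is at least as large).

Minimum tax:
  Adjusted income: 465,000 kr + 87,000 kr + 120,000 kr = 672,000 kr
  Less exemption 41,000 kr → base 631,000 kr
  631,000 kr × 14% = 88,340 kr

Regular tax:
  252,000 kr × 12% = 30,240 kr
  213,000 kr × 26% = 55,380 kr
  → 85,620 kr

Excess of minimum tax over regular tax: 88,340 kr − 85,620 kr = 2,720 kr.

2,720 kr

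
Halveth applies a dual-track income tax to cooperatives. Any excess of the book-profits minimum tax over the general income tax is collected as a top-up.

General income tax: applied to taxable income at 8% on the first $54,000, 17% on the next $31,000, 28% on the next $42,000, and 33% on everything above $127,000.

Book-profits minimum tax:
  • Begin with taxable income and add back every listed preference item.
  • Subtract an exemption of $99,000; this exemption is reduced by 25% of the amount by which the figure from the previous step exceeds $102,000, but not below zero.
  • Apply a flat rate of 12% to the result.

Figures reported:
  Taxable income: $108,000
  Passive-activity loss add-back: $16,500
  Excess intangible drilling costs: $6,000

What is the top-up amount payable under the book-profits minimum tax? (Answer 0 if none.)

Book-profits minimum tax:
  Adjusted income: $108,000 + $16,500 + $6,000 = $130,500
  Exemption: $99,000 − 25% × ($130,500 − $102,000) = $99,000 − $7,125 = $91,875
  Base: $130,500 − $91,875 = $38,625
  $38,625 × 12% = $4,635

General income tax:
  $54,000 × 8% = $4,320
  $31,000 × 17% = $5,270
  $23,000 × 28% = $6,440
  → $16,030

$4,635 ≤ $16,030, so no add-on is due.

$0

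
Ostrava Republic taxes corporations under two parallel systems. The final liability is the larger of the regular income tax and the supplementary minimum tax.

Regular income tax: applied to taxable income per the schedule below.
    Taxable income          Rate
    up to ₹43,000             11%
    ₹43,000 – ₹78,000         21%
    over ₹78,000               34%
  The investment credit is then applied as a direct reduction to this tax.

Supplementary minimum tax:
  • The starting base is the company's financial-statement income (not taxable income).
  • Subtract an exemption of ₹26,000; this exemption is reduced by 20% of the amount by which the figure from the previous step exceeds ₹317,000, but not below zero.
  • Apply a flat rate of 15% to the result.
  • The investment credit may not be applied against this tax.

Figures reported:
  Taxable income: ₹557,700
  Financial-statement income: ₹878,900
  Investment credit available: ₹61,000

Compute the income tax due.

Regular income tax:
  ₹43,000 × 11% = ₹4,730
  ₹35,000 × 21% = ₹7,350
  ₹479,700 × 34% = ₹163,098
  → ₹175,178
  Less investment credit ₹61,000 → ₹114,178

Supplementary minimum tax:
  Base (financial-statement income): ₹878,900
  Exemption: 20% × (₹878,900 − ₹317,000) = ₹112,380 ≥ ₹26,000, so the exemption is fully phased out
  Base: ₹878,900 − ₹0 = ₹878,900
  ₹878,900 × 15% = ₹131,835

₹131,835 > ₹114,178, so the supplementary minimum tax is the binding amount.

₹131,835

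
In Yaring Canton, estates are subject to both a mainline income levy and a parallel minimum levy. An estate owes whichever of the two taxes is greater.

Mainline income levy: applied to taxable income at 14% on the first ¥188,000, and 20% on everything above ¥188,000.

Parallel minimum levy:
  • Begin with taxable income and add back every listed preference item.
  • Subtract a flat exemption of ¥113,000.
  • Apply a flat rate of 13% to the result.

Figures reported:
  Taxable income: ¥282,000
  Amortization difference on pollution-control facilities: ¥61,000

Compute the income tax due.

¥45,120

Parallel minimum levy:
  Adjusted income: ¥282,000 + ¥61,000 = ¥343,000
  Less exemption ¥113,000 → base ¥230,000
  ¥230,000 × 13% = ¥29,900

Mainline income levy:
  ¥188,000 × 14% = ¥26,320
  ¥94,000 × 20% = ¥18,800
  → ¥45,120

¥45,120 > ¥29,900, so the mainline income levy governs.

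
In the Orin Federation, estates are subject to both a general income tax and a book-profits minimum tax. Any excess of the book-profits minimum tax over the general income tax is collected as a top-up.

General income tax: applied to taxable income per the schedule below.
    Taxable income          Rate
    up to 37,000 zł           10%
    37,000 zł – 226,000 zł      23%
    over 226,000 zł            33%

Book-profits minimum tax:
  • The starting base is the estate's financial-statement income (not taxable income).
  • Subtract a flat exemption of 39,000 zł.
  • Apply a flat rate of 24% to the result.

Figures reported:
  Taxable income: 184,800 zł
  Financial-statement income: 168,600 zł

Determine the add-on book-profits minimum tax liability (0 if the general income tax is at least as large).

0 zł

General income tax:
  37,000 zł × 10% = 3,700 zł
  147,800 zł × 23% = 33,994 zł
  → 37,694 zł

Book-profits minimum tax:
  Base (financial-statement income): 168,600 zł
  Less exemption 39,000 zł → base 129,600 zł
  129,600 zł × 24% = 31,104 zł

31,104 zł ≤ 37,694 zł, so no add-on is due.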